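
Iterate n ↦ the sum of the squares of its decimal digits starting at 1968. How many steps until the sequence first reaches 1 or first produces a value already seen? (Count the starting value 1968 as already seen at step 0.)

15

1968 → 1² + 9² + 6² + 8² = 182
182 → 1² + 8² + 2² = 69
69 → 6² + 9² = 117
117 → 1² + 1² + 7² = 51
51 → 5² + 1² = 26
26 → 2² + 6² = 40
40 → 4² + 0² = 16
16 → 1² + 6² = 37
37 → 3² + 7² = 58
58 → 5² + 8² = 89
89 → 8² + 9² = 145
145 → 1² + 4² + 5² = 42
42 → 4² + 2² = 20
20 → 2² + 0² = 4
4 → 4² = 16  — 16 repeats.
That took 15 steps.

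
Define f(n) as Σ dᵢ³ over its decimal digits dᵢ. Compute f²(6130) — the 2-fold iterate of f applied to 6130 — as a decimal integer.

136

6130 → 244
244 → 136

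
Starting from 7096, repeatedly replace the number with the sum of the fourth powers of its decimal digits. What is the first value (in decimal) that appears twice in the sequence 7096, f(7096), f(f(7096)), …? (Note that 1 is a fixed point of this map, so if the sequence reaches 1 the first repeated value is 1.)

7096 → 10258
10258 → 4738
4738 → 6834
6834 → 5729
5729 → 9603
9603 → 7938
7938 → 13139
13139 → 6725
6725 → 4338
4338 → 4514
4514 → 1138
1138 → 4179
4179 → 9219
9219 → 13139  — 13139 already appeared earlier.

13139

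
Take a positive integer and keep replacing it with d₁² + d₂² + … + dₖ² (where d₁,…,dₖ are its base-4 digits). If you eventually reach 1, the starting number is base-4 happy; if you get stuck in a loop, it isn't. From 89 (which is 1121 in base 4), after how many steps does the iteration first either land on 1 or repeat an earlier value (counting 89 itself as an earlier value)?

5

89 = (1,1,2,1)_4 → 1² + 1² + 2² + 1² = 1 + 1 + 4 + 1 = 7
7 = (1,3)_4 → 1² + 3² = 1 + 9 = 10
10 = (2,2)_4 → 2² + 2² = 4 + 4 = 8
8 = (2,0)_4 → 2² + 0² = 4 + 0 = 4
4 = (1,0)_4 → 1² + 0² = 1 + 0 = 1  — reached 1.
That took 5 steps.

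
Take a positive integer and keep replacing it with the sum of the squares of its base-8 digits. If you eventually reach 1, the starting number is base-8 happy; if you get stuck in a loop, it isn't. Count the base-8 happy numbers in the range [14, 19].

14: 14 → 37 → 41 → 26 → 13 → 26  (repeats 26)
15: 15 → 50 → 40 → 25 → 10 → 5 → 25  (repeats 25)
16: 16 → 4 → 16  (repeats 16)
17: 17 → 5 → 25 → 10 → 5  (repeats 5)
18: 18 → 8 → 1  (reaches 1)
19: 19 → 13 → 26 → 13  (repeats 13)
base-8 happy: 18

1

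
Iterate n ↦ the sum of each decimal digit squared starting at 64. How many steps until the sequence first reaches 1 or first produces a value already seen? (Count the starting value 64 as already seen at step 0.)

64 → 52
52 → 29
29 → 85
85 → 89
89 → 145
145 → 42
42 → 20
20 → 4
4 → 16
16 → 37
37 → 58
58 → 89  — 89 repeats.
That took 12 steps.

12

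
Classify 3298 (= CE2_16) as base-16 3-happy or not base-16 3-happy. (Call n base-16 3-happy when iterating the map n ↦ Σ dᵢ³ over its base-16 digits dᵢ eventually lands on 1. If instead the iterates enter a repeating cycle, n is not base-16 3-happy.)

base-16 3-happy

3298 = (12,14,2)_16 → 4480
4480 = (1,1,8,0)_16 → 514
514 = (2,0,2)_16 → 16
16 = (1,0)_16 → 1  — reached 1.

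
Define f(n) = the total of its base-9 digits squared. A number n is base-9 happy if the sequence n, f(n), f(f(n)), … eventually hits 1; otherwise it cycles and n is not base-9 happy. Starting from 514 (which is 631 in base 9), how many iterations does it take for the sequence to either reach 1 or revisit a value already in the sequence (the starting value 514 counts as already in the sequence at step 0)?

5

514 = (6,3,1)_9 → 6² + 3² + 1² = 36 + 9 + 1 = 46
46 = (5,1)_9 → 5² + 1² = 25 + 1 = 26
26 = (2,8)_9 → 2² + 8² = 4 + 64 = 68
68 = (7,5)_9 → 7² + 5² = 49 + 25 = 74
74 = (8,2)_9 → 8² + 2² = 64 + 4 = 68  — 68 repeats.
That took 5 steps.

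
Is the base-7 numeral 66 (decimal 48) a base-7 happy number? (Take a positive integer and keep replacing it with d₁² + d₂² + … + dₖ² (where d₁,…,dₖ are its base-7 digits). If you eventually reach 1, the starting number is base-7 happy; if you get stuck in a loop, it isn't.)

not base-7 happy

48 = (6,6)_7 → 6² + 6² = 36 + 36 = 72
72 = (1,3,2)_7 → 1² + 3² + 2² = 1 + 9 + 4 = 14
14 = (2,0)_7 → 2² + 0² = 4 + 0 = 4
4 = (4)_7 → 4² = 16
16 = (2,2)_7 → 2² + 2² = 4 + 4 = 8
8 = (1,1)_7 → 1² + 1² = 1 + 1 = 2
2 = (2)_7 → 2² = 4  — 4 already seen; the sequence cycles without reaching 1.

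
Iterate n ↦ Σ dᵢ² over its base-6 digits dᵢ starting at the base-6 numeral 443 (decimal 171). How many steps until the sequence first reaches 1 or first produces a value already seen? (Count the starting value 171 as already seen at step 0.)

9

171 = (4,4,3)_6 → 4² + 4² + 3² = 41
41 = (1,0,5)_6 → 1² + 0² + 5² = 26
26 = (4,2)_6 → 4² + 2² = 20
20 = (3,2)_6 → 3² + 2² = 13
13 = (2,1)_6 → 2² + 1² = 5
5 = (5)_6 → 5² = 25
25 = (4,1)_6 → 4² + 1² = 17
17 = (2,5)_6 → 2² + 5² = 29
29 = (4,5)_6 → 4² + 5² = 41  — 41 repeats.
That took 9 steps.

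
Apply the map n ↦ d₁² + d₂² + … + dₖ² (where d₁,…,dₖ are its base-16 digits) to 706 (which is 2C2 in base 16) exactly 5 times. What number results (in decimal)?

706 = (2,12,2)_16 → 2² + 12² + 2² = 4 + 144 + 4 = 152
152 = (9,8)_16 → 9² + 8² = 81 + 64 = 145
145 = (9,1)_16 → 9² + 1² = 81 + 1 = 82
82 = (5,2)_16 → 5² + 2² = 25 + 4 = 29
29 = (1,13)_16 → 1² + 13² = 1 + 169 = 170

170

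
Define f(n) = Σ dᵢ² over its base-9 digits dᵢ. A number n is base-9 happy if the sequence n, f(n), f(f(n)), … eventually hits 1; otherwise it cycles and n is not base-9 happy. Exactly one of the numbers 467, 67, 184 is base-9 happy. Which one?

467

467: 467 → 125 → 81 → 1  — reaches 1 (base-9 happy)
67: 67 → 65 → 53 → 89 → 65  — repeats 65 (not base-9 happy)
184: 184 → 24 → 40 → 32 → 34 → 58 → 52 → 74 → 68 → 74  — repeats 74 (not base-9 happy)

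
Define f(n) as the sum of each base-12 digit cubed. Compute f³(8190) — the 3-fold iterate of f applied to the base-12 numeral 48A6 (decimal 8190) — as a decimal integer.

8190 = (4,8,10,6)_12 → 4³ + 8³ + 10³ + 6³ = 1792
1792 = (1,0,5,4)_12 → 1³ + 0³ + 5³ + 4³ = 190
190 = (1,3,10)_12 → 1³ + 3³ + 10³ = 1028

1028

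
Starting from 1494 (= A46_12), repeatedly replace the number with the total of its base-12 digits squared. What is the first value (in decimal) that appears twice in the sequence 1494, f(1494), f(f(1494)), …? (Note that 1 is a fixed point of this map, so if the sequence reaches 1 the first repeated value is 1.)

1494 = (10,4,6)_12 → 10² + 4² + 6² = 100 + 16 + 36 = 152
152 = (1,0,8)_12 → 1² + 0² + 8² = 1 + 0 + 64 = 65
65 = (5,5)_12 → 5² + 5² = 25 + 25 = 50
50 = (4,2)_12 → 4² + 2² = 16 + 4 = 20
20 = (1,8)_12 → 1² + 8² = 1 + 64 = 65  — 65 already appeared earlier.

65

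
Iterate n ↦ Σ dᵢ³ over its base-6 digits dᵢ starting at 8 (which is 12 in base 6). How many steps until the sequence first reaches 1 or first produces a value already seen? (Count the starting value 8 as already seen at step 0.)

8 = (1,2)_6 → 1³ + 2³ = 1 + 8 = 9
9 = (1,3)_6 → 1³ + 3³ = 1 + 27 = 28
28 = (4,4)_6 → 4³ + 4³ = 64 + 64 = 128
128 = (3,3,2)_6 → 3³ + 3³ + 2³ = 27 + 27 + 8 = 62
62 = (1,4,2)_6 → 1³ + 4³ + 2³ = 1 + 64 + 8 = 73
73 = (2,0,1)_6 → 2³ + 0³ + 1³ = 8 + 0 + 1 = 9  — 9 repeats.
That took 6 steps.

6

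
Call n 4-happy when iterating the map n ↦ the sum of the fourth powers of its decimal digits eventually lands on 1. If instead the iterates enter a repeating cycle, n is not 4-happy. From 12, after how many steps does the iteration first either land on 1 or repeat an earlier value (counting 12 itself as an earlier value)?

5

12 → 1⁴ + 2⁴ = 1 + 16 = 17
17 → 1⁴ + 7⁴ = 1 + 2401 = 2402
2402 → 2⁴ + 4⁴ + 0⁴ + 2⁴ = 16 + 256 + 0 + 16 = 288
288 → 2⁴ + 8⁴ + 8⁴ = 16 + 4096 + 4096 = 8208
8208 → 8⁴ + 2⁴ + 0⁴ + 8⁴ = 4096 + 16 + 0 + 4096 = 8208  — 8208 repeats.
That took 5 steps.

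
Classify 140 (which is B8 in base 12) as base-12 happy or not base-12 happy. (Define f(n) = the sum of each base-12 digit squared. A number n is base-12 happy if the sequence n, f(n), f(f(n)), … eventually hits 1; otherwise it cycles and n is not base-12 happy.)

not base-12 happy

140 = (11,8)_12 → 185
185 = (1,3,5)_12 → 35
35 = (2,11)_12 → 125
125 = (10,5)_12 → 125  — 125 already seen; the sequence cycles without reaching 1.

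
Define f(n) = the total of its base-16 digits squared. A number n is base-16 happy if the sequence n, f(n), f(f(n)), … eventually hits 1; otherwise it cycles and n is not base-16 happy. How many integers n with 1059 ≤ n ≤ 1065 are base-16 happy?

1059: 1059 → 29 → 170 → 200 → 208 → 169 → 181 → 146 → 85 → 50 → 13 → 169  — not base-16 happy
1060: 1060 → 36 → 20 → 17 → 2 → 4 → 16 → 1  — base-16 happy
1061: 1061 → 45 → 173 → 269 → 170 → 200 → 208 → 169 → 181 → 146 → 85 → 50 → 13 → 169  — not base-16 happy
1062: 1062 → 56 → 73 → 97 → 37 → 29 → 170 → 200 → 208 → 169 → 181 → 146 → 85 → 50 → 13 → 169  — not base-16 happy
1063: 1063 → 69 → 41 → 85 → 50 → 13 → 169 → 181 → 146 → 85  — not base-16 happy
1064: 1064 → 84 → 41 → 85 → 50 → 13 → 169 → 181 → 146 → 85  — not base-16 happy
1065: 1065 → 101 → 61 → 178 → 125 → 218 → 269 → 170 → 200 → 208 → 169 → 181 → 146 → 85 → 50 → 13 → 169  — not base-16 happy
base-16 happy: 1060

1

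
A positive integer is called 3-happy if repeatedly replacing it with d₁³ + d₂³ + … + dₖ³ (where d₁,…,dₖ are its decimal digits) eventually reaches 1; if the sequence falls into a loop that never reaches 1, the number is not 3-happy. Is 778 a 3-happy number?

778 → 7³ + 7³ + 8³ = 1198
1198 → 1³ + 1³ + 9³ + 8³ = 1243
1243 → 1³ + 2³ + 4³ + 3³ = 100
100 → 1³ + 0³ + 0³ = 1  — reached 1.

3-happy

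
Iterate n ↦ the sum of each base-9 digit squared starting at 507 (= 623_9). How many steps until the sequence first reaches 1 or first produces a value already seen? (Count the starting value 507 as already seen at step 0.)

507 = (6,2,3)_9 → 6² + 2² + 3² = 49
49 = (5,4)_9 → 5² + 4² = 41
41 = (4,5)_9 → 4² + 5² = 41  — 41 repeats.
That took 3 steps.

3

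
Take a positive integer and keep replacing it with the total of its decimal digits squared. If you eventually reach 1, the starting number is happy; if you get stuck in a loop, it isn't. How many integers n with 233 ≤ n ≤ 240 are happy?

2

233: 233 → 22 → 8 → 64 → 52 → 29 → 85 → 89 → 145 → 42 → 20 → 4 → 16 → 37 → 58 → 89  — not happy
234: 234 → 29 → 85 → 89 → 145 → 42 → 20 → 4 → 16 → 37 → 58 → 89  — not happy
235: 235 → 38 → 73 → 58 → 89 → 145 → 42 → 20 → 4 → 16 → 37 → 58  — not happy
236: 236 → 49 → 97 → 130 → 10 → 1  — happy
237: 237 → 62 → 40 → 16 → 37 → 58 → 89 → 145 → 42 → 20 → 4 → 16  — not happy
238: 238 → 77 → 98 → 145 → 42 → 20 → 4 → 16 → 37 → 58 → 89 → 145  — not happy
239: 239 → 94 → 97 → 130 → 10 → 1  — happy
240: 240 → 20 → 4 → 16 → 37 → 58 → 89 → 145 → 42 → 20  — not happy
happy: 236, 239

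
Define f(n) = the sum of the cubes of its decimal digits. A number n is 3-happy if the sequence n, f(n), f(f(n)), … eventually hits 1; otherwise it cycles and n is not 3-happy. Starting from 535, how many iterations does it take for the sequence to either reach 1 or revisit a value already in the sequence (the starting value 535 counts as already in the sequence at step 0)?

535 → 5³ + 3³ + 5³ = 125 + 27 + 125 = 277
277 → 2³ + 7³ + 7³ = 8 + 343 + 343 = 694
694 → 6³ + 9³ + 4³ = 216 + 729 + 64 = 1009
1009 → 1³ + 0³ + 0³ + 9³ = 1 + 0 + 0 + 729 = 730
730 → 7³ + 3³ + 0³ = 343 + 27 + 0 = 370
370 → 3³ + 7³ + 0³ = 27 + 343 + 0 = 370  — 370 repeats.
That took 6 steps.

6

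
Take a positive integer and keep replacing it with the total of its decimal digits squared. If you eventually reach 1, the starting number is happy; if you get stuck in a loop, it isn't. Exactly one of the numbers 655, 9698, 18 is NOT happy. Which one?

655: 655 → 86 → 100 → 1  — reaches 1 (happy)
9698: 9698 → 262 → 44 → 32 → 13 → 10 → 1  — reaches 1 (happy)
18: 18 → 65 → 61 → 37 → 58 → 89 → 145 → 42 → 20 → 4 → 16 → 37  — repeats 37 (not happy)

18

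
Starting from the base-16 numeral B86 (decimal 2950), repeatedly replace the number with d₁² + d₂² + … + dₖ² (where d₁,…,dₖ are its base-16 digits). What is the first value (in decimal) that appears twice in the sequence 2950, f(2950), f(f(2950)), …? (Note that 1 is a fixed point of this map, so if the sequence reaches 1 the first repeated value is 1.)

169

2950 = (11,8,6)_16 → 221
221 = (13,13)_16 → 338
338 = (1,5,2)_16 → 30
30 = (1,14)_16 → 197
197 = (12,5)_16 → 169
169 = (10,9)_16 → 181
181 = (11,5)_16 → 146
146 = (9,2)_16 → 85
85 = (5,5)_16 → 50
50 = (3,2)_16 → 13
13 = (13)_16 → 169  — 169 already appeared earlier.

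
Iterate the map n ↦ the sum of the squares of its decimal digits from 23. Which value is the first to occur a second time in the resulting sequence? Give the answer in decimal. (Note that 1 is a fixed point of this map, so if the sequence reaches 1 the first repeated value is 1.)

1

23 → 2² + 3² = 13
13 → 1² + 3² = 10
10 → 1² + 0² = 1  — reached the fixed point 1.
1 → 1, so 1 is the first repeated value.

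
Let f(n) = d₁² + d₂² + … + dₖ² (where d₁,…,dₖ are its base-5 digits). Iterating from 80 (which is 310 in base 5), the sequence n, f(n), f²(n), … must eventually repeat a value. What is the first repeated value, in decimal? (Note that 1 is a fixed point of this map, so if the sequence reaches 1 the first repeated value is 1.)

10

80 = (3,1,0)_5 → 3² + 1² + 0² = 10
10 = (2,0)_5 → 2² + 0² = 4
4 = (4)_5 → 4² = 16
16 = (3,1)_5 → 3² + 1² = 10  — 10 already appeared earlier.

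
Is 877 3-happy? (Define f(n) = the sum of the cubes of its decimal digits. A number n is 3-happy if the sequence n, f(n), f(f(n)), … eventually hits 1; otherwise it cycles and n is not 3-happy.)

877 → 1198
1198 → 1243
1243 → 100
100 → 1  — reached 1.

3-happy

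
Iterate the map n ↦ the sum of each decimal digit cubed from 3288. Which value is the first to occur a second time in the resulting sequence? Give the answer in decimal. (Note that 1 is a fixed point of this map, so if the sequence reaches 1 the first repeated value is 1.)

153

3288 → 3³ + 2³ + 8³ + 8³ = 27 + 8 + 512 + 512 = 1059
1059 → 1³ + 0³ + 5³ + 9³ = 1 + 0 + 125 + 729 = 855
855 → 8³ + 5³ + 5³ = 512 + 125 + 125 = 762
762 → 7³ + 6³ + 2³ = 343 + 216 + 8 = 567
567 → 5³ + 6³ + 7³ = 125 + 216 + 343 = 684
684 → 6³ + 8³ + 4³ = 216 + 512 + 64 = 792
792 → 7³ + 9³ + 2³ = 343 + 729 + 8 = 1080
1080 → 1³ + 0³ + 8³ + 0³ = 1 + 0 + 512 + 0 = 513
513 → 5³ + 1³ + 3³ = 125 + 1 + 27 = 153
153 → 1³ + 5³ + 3³ = 1 + 125 + 27 = 153  — 153 already appeared earlier.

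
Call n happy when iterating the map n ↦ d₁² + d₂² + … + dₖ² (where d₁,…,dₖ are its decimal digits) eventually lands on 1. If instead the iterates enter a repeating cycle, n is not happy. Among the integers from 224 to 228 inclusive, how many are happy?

1

224: 224 → 24 → 20 → 4 → 16 → 37 → 58 → 89 → 145 → 42 → 20  (repeats 20)
225: 225 → 33 → 18 → 65 → 61 → 37 → 58 → 89 → 145 → 42 → 20 → 4 → 16 → 37  (repeats 37)
226: 226 → 44 → 32 → 13 → 10 → 1  (reaches 1)
227: 227 → 57 → 74 → 65 → 61 → 37 → 58 → 89 → 145 → 42 → 20 → 4 → 16 → 37  (repeats 37)
228: 228 → 72 → 53 → 34 → 25 → 29 → 85 → 89 → 145 → 42 → 20 → 4 → 16 → 37 → 58 → 89  (repeats 89)
happy: 226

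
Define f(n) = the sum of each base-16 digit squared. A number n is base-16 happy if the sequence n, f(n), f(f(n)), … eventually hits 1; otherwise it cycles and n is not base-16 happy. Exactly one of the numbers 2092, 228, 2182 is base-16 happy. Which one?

2092: 2092 → 212 → 185 → 202 → 244 → 241 → 226 → 200 → 208 → 169 → 181 → 146 → 85 → 50 → 13 → 169  — repeats 169 (not base-16 happy)
228: 228 → 212 → 185 → 202 → 244 → 241 → 226 → 200 → 208 → 169 → 181 → 146 → 85 → 50 → 13 → 169  — repeats 169 (not base-16 happy)
2182: 2182 → 164 → 116 → 65 → 17 → 2 → 4 → 16 → 1  — reaches 1 (base-16 happy)

2182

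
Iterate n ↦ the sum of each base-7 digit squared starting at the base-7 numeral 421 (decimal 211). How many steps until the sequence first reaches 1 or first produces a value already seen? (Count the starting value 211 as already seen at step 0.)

5

211 = (4,2,1)_7 → 4² + 2² + 1² = 16 + 4 + 1 = 21
21 = (3,0)_7 → 3² + 0² = 9 + 0 = 9
9 = (1,2)_7 → 1² + 2² = 1 + 4 = 5
5 = (5)_7 → 5² = 25
25 = (3,4)_7 → 3² + 4² = 9 + 16 = 25  — 25 repeats.
That took 5 steps.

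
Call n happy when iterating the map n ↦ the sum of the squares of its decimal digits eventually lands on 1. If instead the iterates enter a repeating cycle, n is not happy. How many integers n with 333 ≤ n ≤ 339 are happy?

333: 333 → 27 → 53 → 34 → 25 → 29 → 85 → 89 → 145 → 42 → 20 → 4 → 16 → 37 → 58 → 89  — not happy
334: 334 → 34 → 25 → 29 → 85 → 89 → 145 → 42 → 20 → 4 → 16 → 37 → 58 → 89  — not happy
335: 335 → 43 → 25 → 29 → 85 → 89 → 145 → 42 → 20 → 4 → 16 → 37 → 58 → 89  — not happy
336: 336 → 54 → 41 → 17 → 50 → 25 → 29 → 85 → 89 → 145 → 42 → 20 → 4 → 16 → 37 → 58 → 89  — not happy
337: 337 → 67 → 85 → 89 → 145 → 42 → 20 → 4 → 16 → 37 → 58 → 89  — not happy
338: 338 → 82 → 68 → 100 → 1  — happy
339: 339 → 99 → 162 → 41 → 17 → 50 → 25 → 29 → 85 → 89 → 145 → 42 → 20 → 4 → 16 → 37 → 58 → 89  — not happy
happy: 338

1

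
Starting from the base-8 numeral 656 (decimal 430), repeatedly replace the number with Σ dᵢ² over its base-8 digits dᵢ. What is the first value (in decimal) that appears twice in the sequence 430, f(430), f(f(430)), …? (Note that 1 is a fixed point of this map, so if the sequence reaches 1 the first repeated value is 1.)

1

430 = (6,5,6)_8 → 6² + 5² + 6² = 97
97 = (1,4,1)_8 → 1² + 4² + 1² = 18
18 = (2,2)_8 → 2² + 2² = 8
8 = (1,0)_8 → 1² + 0² = 1  — reached the fixed point 1.
1 → 1, so 1 is the first repeated value.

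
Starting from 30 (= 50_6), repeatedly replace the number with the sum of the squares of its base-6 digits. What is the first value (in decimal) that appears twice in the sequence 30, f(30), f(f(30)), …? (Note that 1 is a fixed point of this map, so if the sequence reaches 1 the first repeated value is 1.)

25

30 = (5,0)_6 → 5² + 0² = 25
25 = (4,1)_6 → 4² + 1² = 17
17 = (2,5)_6 → 2² + 5² = 29
29 = (4,5)_6 → 4² + 5² = 41
41 = (1,0,5)_6 → 1² + 0² + 5² = 26
26 = (4,2)_6 → 4² + 2² = 20
20 = (3,2)_6 → 3² + 2² = 13
13 = (2,1)_6 → 2² + 1² = 5
5 = (5)_6 → 5² = 25  — 25 already appeared earlier.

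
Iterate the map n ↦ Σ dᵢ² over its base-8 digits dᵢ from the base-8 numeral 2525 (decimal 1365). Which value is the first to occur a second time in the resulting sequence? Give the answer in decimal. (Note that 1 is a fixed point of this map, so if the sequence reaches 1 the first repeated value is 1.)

1365 = (2,5,2,5)_8 → 2² + 5² + 2² + 5² = 58
58 = (7,2)_8 → 7² + 2² = 53
53 = (6,5)_8 → 6² + 5² = 61
61 = (7,5)_8 → 7² + 5² = 74
74 = (1,1,2)_8 → 1² + 1² + 2² = 6
6 = (6)_8 → 6² = 36
36 = (4,4)_8 → 4² + 4² = 32
32 = (4,0)_8 → 4² + 0² = 16
16 = (2,0)_8 → 2² + 0² = 4
4 = (4)_8 → 4² = 16  — 16 already appeared earlier.

16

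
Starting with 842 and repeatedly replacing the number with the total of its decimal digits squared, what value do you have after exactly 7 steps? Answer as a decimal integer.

89

842 → 8² + 4² + 2² = 64 + 16 + 4 = 84
84 → 8² + 4² = 64 + 16 = 80
80 → 8² + 0² = 64 + 0 = 64
64 → 6² + 4² = 36 + 16 = 52
52 → 5² + 2² = 25 + 4 = 29
29 → 2² + 9² = 4 + 81 = 85
85 → 8² + 5² = 64 + 25 = 89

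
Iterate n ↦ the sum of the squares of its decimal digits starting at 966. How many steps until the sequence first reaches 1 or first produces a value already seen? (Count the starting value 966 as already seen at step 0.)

966 → 9² + 6² + 6² = 153
153 → 1² + 5² + 3² = 35
35 → 3² + 5² = 34
34 → 3² + 4² = 25
25 → 2² + 5² = 29
29 → 2² + 9² = 85
85 → 8² + 5² = 89
89 → 8² + 9² = 145
145 → 1² + 4² + 5² = 42
42 → 4² + 2² = 20
20 → 2² + 0² = 4
4 → 4² = 16
16 → 1² + 6² = 37
37 → 3² + 7² = 58
58 → 5² + 8² = 89  — 89 repeats.
That took 15 steps.

15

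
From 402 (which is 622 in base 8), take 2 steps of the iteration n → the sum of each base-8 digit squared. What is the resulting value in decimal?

402 = (6,2,2)_8 → 6² + 2² + 2² = 44
44 = (5,4)_8 → 5² + 4² = 41

41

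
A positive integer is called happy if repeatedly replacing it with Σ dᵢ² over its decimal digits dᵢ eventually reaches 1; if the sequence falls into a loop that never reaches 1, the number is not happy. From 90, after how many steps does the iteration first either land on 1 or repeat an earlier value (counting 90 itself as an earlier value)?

12

90 → 9² + 0² = 81
81 → 8² + 1² = 65
65 → 6² + 5² = 61
61 → 6² + 1² = 37
37 → 3² + 7² = 58
58 → 5² + 8² = 89
89 → 8² + 9² = 145
145 → 1² + 4² + 5² = 42
42 → 4² + 2² = 20
20 → 2² + 0² = 4
4 → 4² = 16
16 → 1² + 6² = 37  — 37 repeats.
That took 12 steps.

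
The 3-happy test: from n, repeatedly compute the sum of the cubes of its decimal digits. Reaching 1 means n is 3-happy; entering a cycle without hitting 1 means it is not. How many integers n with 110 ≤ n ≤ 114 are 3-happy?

1

110: 110 → 2 → 8 → 512 → 134 → 92 → 737 → 713 → 371 → 371  (repeats 371)
111: 111 → 3 → 27 → 351 → 153 → 153  (repeats 153)
112: 112 → 10 → 1  (reaches 1)
113: 113 → 29 → 737 → 713 → 371 → 371  (repeats 371)
114: 114 → 66 → 432 → 99 → 1458 → 702 → 351 → 153 → 153  (repeats 153)
3-happy: 112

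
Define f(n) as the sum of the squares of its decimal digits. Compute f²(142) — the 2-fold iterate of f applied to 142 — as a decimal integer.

5

142 → 1² + 4² + 2² = 21
21 → 2² + 1² = 5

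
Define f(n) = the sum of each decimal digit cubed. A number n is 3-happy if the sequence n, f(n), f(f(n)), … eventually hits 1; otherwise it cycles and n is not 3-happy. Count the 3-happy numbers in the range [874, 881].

1

874: 874 → 919 → 1459 → 919  (repeats 919)
875: 875 → 980 → 1241 → 74 → 407 → 407  (repeats 407)
876: 876 → 1071 → 345 → 216 → 225 → 141 → 66 → 432 → 99 → 1458 → 702 → 351 → 153 → 153  (repeats 153)
877: 877 → 1198 → 1243 → 100 → 1  (reaches 1)
878: 878 → 1367 → 587 → 980 → 1241 → 74 → 407 → 407  (repeats 407)
879: 879 → 1584 → 702 → 351 → 153 → 153  (repeats 153)
880: 880 → 1024 → 73 → 370 → 370  (repeats 370)
881: 881 → 1025 → 134 → 92 → 737 → 713 → 371 → 371  (repeats 371)
3-happy: 877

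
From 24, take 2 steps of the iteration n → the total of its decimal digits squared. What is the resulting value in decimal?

24 → 2² + 4² = 20
20 → 2² + 0² = 4

4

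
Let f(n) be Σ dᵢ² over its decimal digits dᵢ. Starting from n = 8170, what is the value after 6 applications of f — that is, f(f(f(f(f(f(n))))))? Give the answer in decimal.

8170 → 8² + 1² + 7² + 0² = 114
114 → 1² + 1² + 4² = 18
18 → 1² + 8² = 65
65 → 6² + 5² = 61
61 → 6² + 1² = 37
37 → 3² + 7² = 58

58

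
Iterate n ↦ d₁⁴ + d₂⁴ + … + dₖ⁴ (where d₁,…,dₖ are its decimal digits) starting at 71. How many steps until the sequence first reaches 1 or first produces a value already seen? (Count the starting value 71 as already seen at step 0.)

4

71 → 7⁴ + 1⁴ = 2402
2402 → 2⁴ + 4⁴ + 0⁴ + 2⁴ = 288
288 → 2⁴ + 8⁴ + 8⁴ = 8208
8208 → 8⁴ + 2⁴ + 0⁴ + 8⁴ = 8208  — 8208 repeats.
That took 4 steps.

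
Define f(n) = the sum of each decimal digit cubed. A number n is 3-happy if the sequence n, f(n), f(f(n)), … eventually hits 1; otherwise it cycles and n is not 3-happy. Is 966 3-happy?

not 3-happy

966 → 9³ + 6³ + 6³ = 1161
1161 → 1³ + 1³ + 6³ + 1³ = 219
219 → 2³ + 1³ + 9³ = 738
738 → 7³ + 3³ + 8³ = 882
882 → 8³ + 8³ + 2³ = 1032
1032 → 1³ + 0³ + 3³ + 2³ = 36
36 → 3³ + 6³ = 243
243 → 2³ + 4³ + 3³ = 99
99 → 9³ + 9³ = 1458
1458 → 1³ + 4³ + 5³ + 8³ = 702
702 → 7³ + 0³ + 2³ = 351
351 → 3³ + 5³ + 1³ = 153
153 → 1³ + 5³ + 3³ = 153  — 153 already seen; the sequence cycles without reaching 1.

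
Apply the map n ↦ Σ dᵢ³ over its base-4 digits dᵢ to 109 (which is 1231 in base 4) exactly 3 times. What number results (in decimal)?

109 = (1,2,3,1)_4 → 1³ + 2³ + 3³ + 1³ = 1 + 8 + 27 + 1 = 37
37 = (2,1,1)_4 → 2³ + 1³ + 1³ = 8 + 1 + 1 = 10
10 = (2,2)_4 → 2³ + 2³ = 8 + 8 = 16

16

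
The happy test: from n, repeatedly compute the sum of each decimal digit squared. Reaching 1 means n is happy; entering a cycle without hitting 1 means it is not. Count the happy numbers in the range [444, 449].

1

444: 444 → 48 → 80 → 64 → 52 → 29 → 85 → 89 → 145 → 42 → 20 → 4 → 16 → 37 → 58 → 89  (repeats 89)
445: 445 → 57 → 74 → 65 → 61 → 37 → 58 → 89 → 145 → 42 → 20 → 4 → 16 → 37  (repeats 37)
446: 446 → 68 → 100 → 1  (reaches 1)
447: 447 → 81 → 65 → 61 → 37 → 58 → 89 → 145 → 42 → 20 → 4 → 16 → 37  (repeats 37)
448: 448 → 96 → 117 → 51 → 26 → 40 → 16 → 37 → 58 → 89 → 145 → 42 → 20 → 4 → 16  (repeats 16)
449: 449 → 113 → 11 → 2 → 4 → 16 → 37 → 58 → 89 → 145 → 42 → 20 → 4  (repeats 4)
happy: 446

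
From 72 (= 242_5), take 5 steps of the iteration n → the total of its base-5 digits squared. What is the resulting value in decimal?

4

72 = (2,4,2)_5 → 24
24 = (4,4)_5 → 32
32 = (1,1,2)_5 → 6
6 = (1,1)_5 → 2
2 = (2)_5 → 4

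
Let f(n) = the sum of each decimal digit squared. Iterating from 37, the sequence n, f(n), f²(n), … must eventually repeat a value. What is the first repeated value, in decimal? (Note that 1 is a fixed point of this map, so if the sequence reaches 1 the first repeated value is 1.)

37 → 3² + 7² = 58
58 → 5² + 8² = 89
89 → 8² + 9² = 145
145 → 1² + 4² + 5² = 42
42 → 4² + 2² = 20
20 → 2² + 0² = 4
4 → 4² = 16
16 → 1² + 6² = 37  — 37 already appeared earlier.

37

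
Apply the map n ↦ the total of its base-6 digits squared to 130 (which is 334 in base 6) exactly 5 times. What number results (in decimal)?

130 = (3,3,4)_6 → 3² + 3² + 4² = 34
34 = (5,4)_6 → 5² + 4² = 41
41 = (1,0,5)_6 → 1² + 0² + 5² = 26
26 = (4,2)_6 → 4² + 2² = 20
20 = (3,2)_6 → 3² + 2² = 13

13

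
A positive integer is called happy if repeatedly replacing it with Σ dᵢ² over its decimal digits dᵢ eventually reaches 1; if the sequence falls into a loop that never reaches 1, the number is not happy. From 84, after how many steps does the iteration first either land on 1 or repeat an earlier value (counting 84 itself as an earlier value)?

84 → 8² + 4² = 80
80 → 8² + 0² = 64
64 → 6² + 4² = 52
52 → 5² + 2² = 29
29 → 2² + 9² = 85
85 → 8² + 5² = 89
89 → 8² + 9² = 145
145 → 1² + 4² + 5² = 42
42 → 4² + 2² = 20
20 → 2² + 0² = 4
4 → 4² = 16
16 → 1² + 6² = 37
37 → 3² + 7² = 58
58 → 5² + 8² = 89  — 89 repeats.
That took 14 steps.

14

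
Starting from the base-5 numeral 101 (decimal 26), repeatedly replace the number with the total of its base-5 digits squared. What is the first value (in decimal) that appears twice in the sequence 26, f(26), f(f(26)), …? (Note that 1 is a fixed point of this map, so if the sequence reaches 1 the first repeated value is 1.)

26 = (1,0,1)_5 → 1² + 0² + 1² = 1 + 0 + 1 = 2
2 = (2)_5 → 2² = 4
4 = (4)_5 → 4² = 16
16 = (3,1)_5 → 3² + 1² = 9 + 1 = 10
10 = (2,0)_5 → 2² + 0² = 4 + 0 = 4  — 4 already appeared earlier.

4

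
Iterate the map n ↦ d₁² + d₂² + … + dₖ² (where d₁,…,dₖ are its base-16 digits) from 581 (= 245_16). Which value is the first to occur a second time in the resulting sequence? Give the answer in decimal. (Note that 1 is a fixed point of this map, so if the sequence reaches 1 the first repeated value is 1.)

169

581 = (2,4,5)_16 → 2² + 4² + 5² = 4 + 16 + 25 = 45
45 = (2,13)_16 → 2² + 13² = 4 + 169 = 173
173 = (10,13)_16 → 10² + 13² = 100 + 169 = 269
269 = (1,0,13)_16 → 1² + 0² + 13² = 1 + 0 + 169 = 170
170 = (10,10)_16 → 10² + 10² = 100 + 100 = 200
200 = (12,8)_16 → 12² + 8² = 144 + 64 = 208
208 = (13,0)_16 → 13² + 0² = 169 + 0 = 169
169 = (10,9)_16 → 10² + 9² = 100 + 81 = 181
181 = (11,5)_16 → 11² + 5² = 121 + 25 = 146
146 = (9,2)_16 → 9² + 2² = 81 + 4 = 85
85 = (5,5)_16 → 5² + 5² = 25 + 25 = 50
50 = (3,2)_16 → 3² + 2² = 9 + 4 = 13
13 = (13)_16 → 13² = 169  — 169 already appeared earlier.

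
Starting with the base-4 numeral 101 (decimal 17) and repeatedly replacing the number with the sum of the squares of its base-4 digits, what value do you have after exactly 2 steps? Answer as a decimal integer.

17 = (1,0,1)_4 → 1² + 0² + 1² = 2
2 = (2)_4 → 2² = 4

4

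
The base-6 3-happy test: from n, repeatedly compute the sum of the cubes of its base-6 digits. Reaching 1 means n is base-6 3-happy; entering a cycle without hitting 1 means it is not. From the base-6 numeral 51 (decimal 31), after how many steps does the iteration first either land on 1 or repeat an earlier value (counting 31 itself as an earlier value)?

31 = (5,1)_6 → 5³ + 1³ = 126
126 = (3,3,0)_6 → 3³ + 3³ + 0³ = 54
54 = (1,3,0)_6 → 1³ + 3³ + 0³ = 28
28 = (4,4)_6 → 4³ + 4³ = 128
128 = (3,3,2)_6 → 3³ + 3³ + 2³ = 62
62 = (1,4,2)_6 → 1³ + 4³ + 2³ = 73
73 = (2,0,1)_6 → 2³ + 0³ + 1³ = 9
9 = (1,3)_6 → 1³ + 3³ = 28  — 28 repeats.
That took 8 steps.

8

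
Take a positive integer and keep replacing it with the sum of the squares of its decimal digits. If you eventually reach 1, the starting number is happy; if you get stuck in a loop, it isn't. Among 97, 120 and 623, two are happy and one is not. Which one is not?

97: 97 → 130 → 10 → 1  — reaches 1 (happy)
120: 120 → 5 → 25 → 29 → 85 → 89 → 145 → 42 → 20 → 4 → 16 → 37 → 58 → 89  — repeats 89 (not happy)
623: 623 → 49 → 97 → 130 → 10 → 1  — reaches 1 (happy)

120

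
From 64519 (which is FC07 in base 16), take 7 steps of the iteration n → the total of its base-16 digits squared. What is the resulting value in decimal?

17

64519 = (15,12,0,7)_16 → 418
418 = (1,10,2)_16 → 105
105 = (6,9)_16 → 117
117 = (7,5)_16 → 74
74 = (4,10)_16 → 116
116 = (7,4)_16 → 65
65 = (4,1)_16 → 17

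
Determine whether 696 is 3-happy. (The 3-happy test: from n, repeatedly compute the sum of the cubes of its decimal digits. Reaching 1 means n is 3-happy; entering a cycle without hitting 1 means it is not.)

696 → 6³ + 9³ + 6³ = 216 + 729 + 216 = 1161
1161 → 1³ + 1³ + 6³ + 1³ = 1 + 1 + 216 + 1 = 219
219 → 2³ + 1³ + 9³ = 8 + 1 + 729 = 738
738 → 7³ + 3³ + 8³ = 343 + 27 + 512 = 882
882 → 8³ + 8³ + 2³ = 512 + 512 + 8 = 1032
1032 → 1³ + 0³ + 3³ + 2³ = 1 + 0 + 27 + 8 = 36
36 → 3³ + 6³ = 27 + 216 = 243
243 → 2³ + 4³ + 3³ = 8 + 64 + 27 = 99
99 → 9³ + 9³ = 729 + 729 = 1458
1458 → 1³ + 4³ + 5³ + 8³ = 1 + 64 + 125 + 512 = 702
702 → 7³ + 0³ + 2³ = 343 + 0 + 8 = 351
351 → 3³ + 5³ + 1³ = 27 + 125 + 1 = 153
153 → 1³ + 5³ + 3³ = 1 + 125 + 27 = 153  — 153 already seen; the sequence cycles without reaching 1.

not 3-happy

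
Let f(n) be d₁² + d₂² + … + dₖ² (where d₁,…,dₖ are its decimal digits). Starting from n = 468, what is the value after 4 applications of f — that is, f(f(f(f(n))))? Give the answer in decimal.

58

468 → 4² + 6² + 8² = 16 + 36 + 64 = 116
116 → 1² + 1² + 6² = 1 + 1 + 36 = 38
38 → 3² + 8² = 9 + 64 = 73
73 → 7² + 3² = 49 + 9 = 58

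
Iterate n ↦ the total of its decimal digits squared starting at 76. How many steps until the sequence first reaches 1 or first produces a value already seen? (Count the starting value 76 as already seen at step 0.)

10

76 → 7² + 6² = 49 + 36 = 85
85 → 8² + 5² = 64 + 25 = 89
89 → 8² + 9² = 64 + 81 = 145
145 → 1² + 4² + 5² = 1 + 16 + 25 = 42
42 → 4² + 2² = 16 + 4 = 20
20 → 2² + 0² = 4 + 0 = 4
4 → 4² = 16
16 → 1² + 6² = 1 + 36 = 37
37 → 3² + 7² = 9 + 49 = 58
58 → 5² + 8² = 25 + 64 = 89  — 89 repeats.
That took 10 steps.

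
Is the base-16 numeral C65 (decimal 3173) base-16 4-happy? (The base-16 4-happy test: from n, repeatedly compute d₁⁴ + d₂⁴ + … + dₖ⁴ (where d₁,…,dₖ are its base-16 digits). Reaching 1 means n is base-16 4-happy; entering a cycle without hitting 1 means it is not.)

not base-16 4-happy

3173 = (12,6,5)_16 → 12⁴ + 6⁴ + 5⁴ = 22657
22657 = (5,8,8,1)_16 → 5⁴ + 8⁴ + 8⁴ + 1⁴ = 8818
8818 = (2,2,7,2)_16 → 2⁴ + 2⁴ + 7⁴ + 2⁴ = 2449
2449 = (9,9,1)_16 → 9⁴ + 9⁴ + 1⁴ = 13123
13123 = (3,3,4,3)_16 → 3⁴ + 3⁴ + 4⁴ + 3⁴ = 499
499 = (1,15,3)_16 → 1⁴ + 15⁴ + 3⁴ = 50707
50707 = (12,6,1,3)_16 → 12⁴ + 6⁴ + 1⁴ + 3⁴ = 22114
22114 = (5,6,6,2)_16 → 5⁴ + 6⁴ + 6⁴ + 2⁴ = 3233
3233 = (12,10,1)_16 → 12⁴ + 10⁴ + 1⁴ = 30737
30737 = (7,8,1,1)_16 → 7⁴ + 8⁴ + 1⁴ + 1⁴ = 6499
6499 = (1,9,6,3)_16 → 1⁴ + 9⁴ + 6⁴ + 3⁴ = 7939
7939 = (1,15,0,3)_16 → 1⁴ + 15⁴ + 0⁴ + 3⁴ = 50707  — 50707 already seen; the sequence cycles without reaching 1.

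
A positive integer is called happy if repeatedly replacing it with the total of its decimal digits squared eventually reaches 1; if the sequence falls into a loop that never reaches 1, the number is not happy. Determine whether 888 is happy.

happy

888 → 192
192 → 86
86 → 100
100 → 1  — reached 1.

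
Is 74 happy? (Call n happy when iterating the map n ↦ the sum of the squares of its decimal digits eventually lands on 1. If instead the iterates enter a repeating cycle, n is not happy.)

not happy

74 → 7² + 4² = 65
65 → 6² + 5² = 61
61 → 6² + 1² = 37
37 → 3² + 7² = 58
58 → 5² + 8² = 89
89 → 8² + 9² = 145
145 → 1² + 4² + 5² = 42
42 → 4² + 2² = 20
20 → 2² + 0² = 4
4 → 4² = 16
16 → 1² + 6² = 37  — 37 already seen; the sequence cycles without reaching 1.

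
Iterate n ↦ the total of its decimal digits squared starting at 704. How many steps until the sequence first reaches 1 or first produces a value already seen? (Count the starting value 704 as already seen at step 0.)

11

704 → 65
65 → 61
61 → 37
37 → 58
58 → 89
89 → 145
145 → 42
42 → 20
20 → 4
4 → 16
16 → 37  — 37 repeats.
That took 11 steps.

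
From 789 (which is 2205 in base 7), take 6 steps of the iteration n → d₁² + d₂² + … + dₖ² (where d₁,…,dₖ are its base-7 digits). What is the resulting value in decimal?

45

789 = (2,2,0,5)_7 → 2² + 2² + 0² + 5² = 33
33 = (4,5)_7 → 4² + 5² = 41
41 = (5,6)_7 → 5² + 6² = 61
61 = (1,1,5)_7 → 1² + 1² + 5² = 27
27 = (3,6)_7 → 3² + 6² = 45
45 = (6,3)_7 → 6² + 3² = 45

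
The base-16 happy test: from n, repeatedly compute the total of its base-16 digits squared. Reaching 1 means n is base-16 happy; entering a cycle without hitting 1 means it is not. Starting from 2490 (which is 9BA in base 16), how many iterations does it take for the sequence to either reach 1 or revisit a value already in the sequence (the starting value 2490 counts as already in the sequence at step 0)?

2490 = (9,11,10)_16 → 9² + 11² + 10² = 81 + 121 + 100 = 302
302 = (1,2,14)_16 → 1² + 2² + 14² = 1 + 4 + 196 = 201
201 = (12,9)_16 → 12² + 9² = 144 + 81 = 225
225 = (14,1)_16 → 14² + 1² = 196 + 1 = 197
197 = (12,5)_16 → 12² + 5² = 144 + 25 = 169
169 = (10,9)_16 → 10² + 9² = 100 + 81 = 181
181 = (11,5)_16 → 11² + 5² = 121 + 25 = 146
146 = (9,2)_16 → 9² + 2² = 81 + 4 = 85
85 = (5,5)_16 → 5² + 5² = 25 + 25 = 50
50 = (3,2)_16 → 3² + 2² = 9 + 4 = 13
13 = (13)_16 → 13² = 169  — 169 repeats.
That took 11 steps.

11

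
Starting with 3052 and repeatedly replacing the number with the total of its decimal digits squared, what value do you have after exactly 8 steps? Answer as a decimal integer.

4

3052 → 38
38 → 73
73 → 58
58 → 89
89 → 145
145 → 42
42 → 20
20 → 4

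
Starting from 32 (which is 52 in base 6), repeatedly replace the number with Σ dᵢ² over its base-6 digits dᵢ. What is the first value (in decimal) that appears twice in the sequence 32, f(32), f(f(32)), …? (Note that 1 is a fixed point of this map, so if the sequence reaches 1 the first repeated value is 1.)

29

32 = (5,2)_6 → 5² + 2² = 25 + 4 = 29
29 = (4,5)_6 → 4² + 5² = 16 + 25 = 41
41 = (1,0,5)_6 → 1² + 0² + 5² = 1 + 0 + 25 = 26
26 = (4,2)_6 → 4² + 2² = 16 + 4 = 20
20 = (3,2)_6 → 3² + 2² = 9 + 4 = 13
13 = (2,1)_6 → 2² + 1² = 4 + 1 = 5
5 = (5)_6 → 5² = 25
25 = (4,1)_6 → 4² + 1² = 16 + 1 = 17
17 = (2,5)_6 → 2² + 5² = 4 + 25 = 29  — 29 already appeared earlier.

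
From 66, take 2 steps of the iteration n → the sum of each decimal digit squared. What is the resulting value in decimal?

53

66 → 6² + 6² = 36 + 36 = 72
72 → 7² + 2² = 49 + 4 = 53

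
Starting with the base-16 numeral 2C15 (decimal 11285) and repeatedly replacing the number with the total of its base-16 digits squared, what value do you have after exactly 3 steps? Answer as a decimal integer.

69

11285 = (2,12,1,5)_16 → 174
174 = (10,14)_16 → 296
296 = (1,2,8)_16 → 69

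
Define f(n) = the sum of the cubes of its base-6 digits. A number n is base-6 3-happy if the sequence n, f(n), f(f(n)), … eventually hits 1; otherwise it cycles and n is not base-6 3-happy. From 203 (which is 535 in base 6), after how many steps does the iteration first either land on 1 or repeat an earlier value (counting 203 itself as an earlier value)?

203 = (5,3,5)_6 → 5³ + 3³ + 5³ = 125 + 27 + 125 = 277
277 = (1,1,4,1)_6 → 1³ + 1³ + 4³ + 1³ = 1 + 1 + 64 + 1 = 67
67 = (1,5,1)_6 → 1³ + 5³ + 1³ = 1 + 125 + 1 = 127
127 = (3,3,1)_6 → 3³ + 3³ + 1³ = 27 + 27 + 1 = 55
55 = (1,3,1)_6 → 1³ + 3³ + 1³ = 1 + 27 + 1 = 29
29 = (4,5)_6 → 4³ + 5³ = 64 + 125 = 189
189 = (5,1,3)_6 → 5³ + 1³ + 3³ = 125 + 1 + 27 = 153
153 = (4,1,3)_6 → 4³ + 1³ + 3³ = 64 + 1 + 27 = 92
92 = (2,3,2)_6 → 2³ + 3³ + 2³ = 8 + 27 + 8 = 43
43 = (1,1,1)_6 → 1³ + 1³ + 1³ = 1 + 1 + 1 = 3
3 = (3)_6 → 3³ = 27
27 = (4,3)_6 → 4³ + 3³ = 64 + 27 = 91
91 = (2,3,1)_6 → 2³ + 3³ + 1³ = 8 + 27 + 1 = 36
36 = (1,0,0)_6 → 1³ + 0³ + 0³ = 1 + 0 + 0 = 1  — reached 1.
That took 14 steps.

14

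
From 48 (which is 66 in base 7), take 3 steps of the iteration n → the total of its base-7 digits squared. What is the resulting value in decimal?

4

48 = (6,6)_7 → 6² + 6² = 72
72 = (1,3,2)_7 → 1² + 3² + 2² = 14
14 = (2,0)_7 → 2² + 0² = 4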